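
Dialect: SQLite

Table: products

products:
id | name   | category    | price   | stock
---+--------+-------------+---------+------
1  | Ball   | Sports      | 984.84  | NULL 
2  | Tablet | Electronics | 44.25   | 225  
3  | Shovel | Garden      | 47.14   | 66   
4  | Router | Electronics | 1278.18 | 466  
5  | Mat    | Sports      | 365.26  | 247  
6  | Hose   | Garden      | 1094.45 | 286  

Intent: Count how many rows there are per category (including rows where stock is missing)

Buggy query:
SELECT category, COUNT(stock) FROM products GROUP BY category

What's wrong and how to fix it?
Bug: COUNT(column) counts non-NULL values only; rows with NULL stock aren't counted

Fix: Replace COUNT(stock) with COUNT(*)

Corrected query:
SELECT category, COUNT(*) FROM products GROUP BY category

Result:
category    | COUNT(*)
------------+---------
Electronics | 2       
Garden      | 2       
Sports      | 2       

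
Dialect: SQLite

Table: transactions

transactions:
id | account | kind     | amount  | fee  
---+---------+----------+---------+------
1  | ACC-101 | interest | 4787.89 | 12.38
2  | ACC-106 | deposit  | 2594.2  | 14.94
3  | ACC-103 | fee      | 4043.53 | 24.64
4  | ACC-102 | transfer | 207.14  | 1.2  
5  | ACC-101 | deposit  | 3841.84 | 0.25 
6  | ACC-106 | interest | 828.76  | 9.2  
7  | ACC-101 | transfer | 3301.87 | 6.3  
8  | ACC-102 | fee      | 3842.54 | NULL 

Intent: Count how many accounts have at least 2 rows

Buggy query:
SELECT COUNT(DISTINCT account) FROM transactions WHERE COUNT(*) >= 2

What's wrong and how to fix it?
Bug: COUNT(*) cannot appear in WHERE; the per-group count doesn't exist yet

Fix: Group first with HAVING COUNT(*) >= 2, then COUNT the resulting groups

Corrected query:
SELECT COUNT(*) FROM (SELECT account FROM transactions GROUP BY account HAVING COUNT(*) >= 2)

Result:
COUNT(*)
--------
3       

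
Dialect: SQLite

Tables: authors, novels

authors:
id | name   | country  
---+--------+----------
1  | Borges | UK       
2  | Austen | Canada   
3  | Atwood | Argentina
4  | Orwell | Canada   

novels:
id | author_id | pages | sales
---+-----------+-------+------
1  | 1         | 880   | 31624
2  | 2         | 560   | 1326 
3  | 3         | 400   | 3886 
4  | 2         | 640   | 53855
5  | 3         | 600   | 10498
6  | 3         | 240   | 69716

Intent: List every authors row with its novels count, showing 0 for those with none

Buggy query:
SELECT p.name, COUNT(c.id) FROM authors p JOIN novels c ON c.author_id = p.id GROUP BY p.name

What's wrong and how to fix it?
Bug: An inner join excludes parents with zero children

Fix: Switch to LEFT JOIN to retain unmatched parent rows

Corrected query:
SELECT p.name, COUNT(c.id) FROM authors p LEFT JOIN novels c ON c.author_id = p.id GROUP BY p.name

Result:
name   | COUNT(c.id)
-------+------------
Atwood | 3          
Austen | 2          
Borges | 1          
Orwell | 0          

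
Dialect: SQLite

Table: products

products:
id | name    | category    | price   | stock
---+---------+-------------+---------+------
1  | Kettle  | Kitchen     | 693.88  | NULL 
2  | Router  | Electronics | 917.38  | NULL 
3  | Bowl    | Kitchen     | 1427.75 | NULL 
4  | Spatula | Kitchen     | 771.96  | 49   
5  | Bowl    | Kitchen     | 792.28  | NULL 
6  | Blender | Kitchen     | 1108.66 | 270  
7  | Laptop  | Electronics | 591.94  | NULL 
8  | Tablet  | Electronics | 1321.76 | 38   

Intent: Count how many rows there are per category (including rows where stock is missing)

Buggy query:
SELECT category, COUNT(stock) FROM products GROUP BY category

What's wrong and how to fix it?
Bug: COUNT(stock) skips NULLs, so groups with missing stock are undercounted

Fix: Replace COUNT(stock) with COUNT(*)

Corrected query:
SELECT category, COUNT(*) FROM products GROUP BY category

Result:
category    | COUNT(*)
------------+---------
Electronics | 3       
Kitchen     | 5       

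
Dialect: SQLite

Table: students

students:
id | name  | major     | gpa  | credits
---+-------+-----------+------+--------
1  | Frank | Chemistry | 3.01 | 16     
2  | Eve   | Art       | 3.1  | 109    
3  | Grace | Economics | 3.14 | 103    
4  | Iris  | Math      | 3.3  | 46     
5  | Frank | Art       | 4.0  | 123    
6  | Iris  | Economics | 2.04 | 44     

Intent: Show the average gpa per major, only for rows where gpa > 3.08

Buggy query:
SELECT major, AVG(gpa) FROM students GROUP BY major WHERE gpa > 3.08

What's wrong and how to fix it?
Bug: WHERE cannot follow GROUP BY

Fix: Move the WHERE clause before GROUP BY

Corrected query:
SELECT major, AVG(gpa) FROM students WHERE gpa > 3.08 GROUP BY major

Result:
major     | AVG(gpa)
----------+---------
Art       | 3.55    
Economics | 3.14    
Math      | 3.3     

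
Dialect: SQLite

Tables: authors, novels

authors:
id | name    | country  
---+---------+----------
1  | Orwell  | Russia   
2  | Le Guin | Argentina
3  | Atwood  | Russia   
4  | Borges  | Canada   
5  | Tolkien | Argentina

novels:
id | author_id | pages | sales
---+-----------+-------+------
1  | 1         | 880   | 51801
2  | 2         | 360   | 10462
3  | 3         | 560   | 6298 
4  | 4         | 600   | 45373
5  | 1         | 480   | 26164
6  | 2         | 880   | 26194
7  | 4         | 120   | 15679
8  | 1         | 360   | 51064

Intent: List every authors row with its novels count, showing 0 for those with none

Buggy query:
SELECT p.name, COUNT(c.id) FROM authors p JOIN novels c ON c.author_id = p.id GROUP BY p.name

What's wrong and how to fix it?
Bug: An inner join excludes parents with zero children

Fix: Switch to LEFT JOIN to retain unmatched parent rows

Corrected query:
SELECT p.name, COUNT(c.id) FROM authors p LEFT JOIN novels c ON c.author_id = p.id GROUP BY p.name

Result:
name    | COUNT(c.id)
--------+------------
Atwood  | 1          
Borges  | 2          
Le Guin | 2          
Orwell  | 3          
Tolkien | 0          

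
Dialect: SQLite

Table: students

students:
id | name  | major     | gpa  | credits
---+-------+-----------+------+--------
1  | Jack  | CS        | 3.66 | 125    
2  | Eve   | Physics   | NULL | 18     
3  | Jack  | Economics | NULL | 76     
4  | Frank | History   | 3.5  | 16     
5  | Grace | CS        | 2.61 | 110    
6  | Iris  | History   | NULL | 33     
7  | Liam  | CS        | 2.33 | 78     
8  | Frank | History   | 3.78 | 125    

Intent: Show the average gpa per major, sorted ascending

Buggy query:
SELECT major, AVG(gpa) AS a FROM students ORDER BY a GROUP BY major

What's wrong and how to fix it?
Bug: GROUP BY must precede ORDER BY

Fix: Move ORDER BY to the end, after GROUP BY

Corrected query:
SELECT major, AVG(gpa) AS a FROM students GROUP BY major ORDER BY a

Result:
major     | a       
----------+---------
Economics | NULL    
Physics   | NULL    
CS        | 2.866667
History   | 3.64    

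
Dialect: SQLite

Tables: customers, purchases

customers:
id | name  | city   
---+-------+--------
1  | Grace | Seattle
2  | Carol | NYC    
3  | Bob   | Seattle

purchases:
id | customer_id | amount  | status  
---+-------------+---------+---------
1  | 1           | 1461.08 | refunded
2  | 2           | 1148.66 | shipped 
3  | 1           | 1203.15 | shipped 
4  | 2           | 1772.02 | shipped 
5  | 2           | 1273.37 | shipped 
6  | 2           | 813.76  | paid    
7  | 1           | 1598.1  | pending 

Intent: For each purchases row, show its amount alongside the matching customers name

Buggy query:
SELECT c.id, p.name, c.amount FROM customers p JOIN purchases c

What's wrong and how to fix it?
Bug: Missing join condition: each purchases row is matched to all customers rows instead of just its own

Fix: Specify the join condition linking the foreign key to the parent id

Corrected query:
SELECT c.id, p.name, c.amount FROM customers p JOIN purchases c ON c.customer_id = p.id

Result:
id | name  | amount 
---+-------+--------
1  | Grace | 1461.08
2  | Carol | 1148.66
3  | Grace | 1203.15
4  | Carol | 1772.02
5  | Carol | 1273.37
6  | Carol | 813.76 
7  | Grace | 1598.1 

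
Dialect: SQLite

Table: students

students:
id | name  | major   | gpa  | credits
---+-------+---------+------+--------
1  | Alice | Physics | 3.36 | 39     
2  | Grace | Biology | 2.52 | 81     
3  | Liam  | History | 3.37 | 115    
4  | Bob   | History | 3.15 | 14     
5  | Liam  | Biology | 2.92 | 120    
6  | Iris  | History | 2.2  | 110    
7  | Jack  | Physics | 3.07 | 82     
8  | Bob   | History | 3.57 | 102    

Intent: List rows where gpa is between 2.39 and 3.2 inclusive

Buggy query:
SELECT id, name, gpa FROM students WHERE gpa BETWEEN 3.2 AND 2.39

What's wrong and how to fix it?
Bug: BETWEEN expects the lower bound first; with 3.2 AND 2.39 the range is empty

Fix: Swap the bounds so the smaller value comes first

Corrected query:
SELECT id, name, gpa FROM students WHERE gpa BETWEEN 2.39 AND 3.2

Result:
id | name  | gpa 
---+-------+-----
2  | Grace | 2.52
4  | Bob   | 3.15
5  | Liam  | 2.92
7  | Jack  | 3.07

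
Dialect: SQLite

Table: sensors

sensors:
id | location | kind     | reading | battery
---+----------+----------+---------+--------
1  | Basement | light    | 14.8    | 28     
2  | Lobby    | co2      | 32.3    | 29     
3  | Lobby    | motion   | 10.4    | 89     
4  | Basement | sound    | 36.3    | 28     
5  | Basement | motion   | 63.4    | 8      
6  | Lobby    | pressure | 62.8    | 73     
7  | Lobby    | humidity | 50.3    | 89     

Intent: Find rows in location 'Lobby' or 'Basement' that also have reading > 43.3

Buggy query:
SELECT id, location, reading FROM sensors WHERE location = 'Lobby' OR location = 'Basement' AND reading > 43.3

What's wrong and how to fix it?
Bug: AND binds tighter than OR, so this parses as location = 'Lobby' OR (location = 'Basement' AND reading > 43.3)

Fix: Group the OR with parentheses (or use IN), then AND the threshold

Corrected query:
SELECT id, location, reading FROM sensors WHERE (location = 'Lobby' OR location = 'Basement') AND reading > 43.3

Result:
id | location | reading
---+----------+--------
5  | Basement | 63.4   
6  | Lobby    | 62.8   
7  | Lobby    | 50.3   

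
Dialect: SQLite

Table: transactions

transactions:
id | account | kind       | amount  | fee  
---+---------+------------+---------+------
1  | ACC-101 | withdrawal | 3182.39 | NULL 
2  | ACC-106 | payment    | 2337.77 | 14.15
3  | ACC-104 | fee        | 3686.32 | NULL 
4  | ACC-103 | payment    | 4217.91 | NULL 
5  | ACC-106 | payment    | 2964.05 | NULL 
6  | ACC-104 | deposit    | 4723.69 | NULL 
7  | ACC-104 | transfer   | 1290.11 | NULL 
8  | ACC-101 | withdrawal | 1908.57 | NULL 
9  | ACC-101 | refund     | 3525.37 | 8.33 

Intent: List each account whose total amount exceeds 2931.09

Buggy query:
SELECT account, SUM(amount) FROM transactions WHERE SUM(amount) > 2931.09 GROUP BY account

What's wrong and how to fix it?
Bug: Aggregate functions cannot appear in a WHERE clause

Fix: Use HAVING (which filters groups after aggregation) instead of WHERE

Corrected query:
SELECT account, SUM(amount) FROM transactions GROUP BY account HAVING SUM(amount) > 2931.09

Result:
account | SUM(amount)
--------+------------
ACC-101 | 8616.33    
ACC-103 | 4217.91    
ACC-104 | 9700.12    
ACC-106 | 5301.82    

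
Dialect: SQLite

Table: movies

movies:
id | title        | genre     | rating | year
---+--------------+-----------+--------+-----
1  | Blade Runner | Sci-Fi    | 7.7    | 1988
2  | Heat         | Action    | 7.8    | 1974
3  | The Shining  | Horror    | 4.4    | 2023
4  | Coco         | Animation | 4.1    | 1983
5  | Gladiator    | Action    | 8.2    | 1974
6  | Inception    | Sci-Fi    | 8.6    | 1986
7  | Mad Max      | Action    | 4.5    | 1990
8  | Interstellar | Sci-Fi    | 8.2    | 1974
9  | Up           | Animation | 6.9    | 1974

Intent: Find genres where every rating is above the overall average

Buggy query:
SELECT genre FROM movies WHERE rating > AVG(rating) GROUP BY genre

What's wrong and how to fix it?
Bug: WHERE evaluates per row before aggregation, so AVG() is unavailable

Fix: Use a subquery for AVG and a HAVING MIN(...) filter so the condition holds for every row in the group

Corrected query:
SELECT genre FROM movies GROUP BY genre HAVING MIN(rating) > (SELECT AVG(rating) FROM movies)

Result:
genre 
------
Sci-Fi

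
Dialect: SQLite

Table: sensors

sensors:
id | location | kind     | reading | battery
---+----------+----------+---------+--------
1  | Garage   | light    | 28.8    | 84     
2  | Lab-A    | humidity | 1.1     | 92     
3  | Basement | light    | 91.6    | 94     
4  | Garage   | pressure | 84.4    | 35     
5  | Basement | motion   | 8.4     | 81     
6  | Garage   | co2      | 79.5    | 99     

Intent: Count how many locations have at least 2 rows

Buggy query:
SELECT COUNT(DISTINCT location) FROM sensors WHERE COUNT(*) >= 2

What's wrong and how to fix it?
Bug: WHERE filters individual rows, not groups, so a group-level COUNT is invalid there

Fix: Use a subquery that GROUPs and filters with HAVING, then count its rows

Corrected query:
SELECT COUNT(*) FROM (SELECT location FROM sensors GROUP BY location HAVING COUNT(*) >= 2)

Result:
COUNT(*)
--------
2       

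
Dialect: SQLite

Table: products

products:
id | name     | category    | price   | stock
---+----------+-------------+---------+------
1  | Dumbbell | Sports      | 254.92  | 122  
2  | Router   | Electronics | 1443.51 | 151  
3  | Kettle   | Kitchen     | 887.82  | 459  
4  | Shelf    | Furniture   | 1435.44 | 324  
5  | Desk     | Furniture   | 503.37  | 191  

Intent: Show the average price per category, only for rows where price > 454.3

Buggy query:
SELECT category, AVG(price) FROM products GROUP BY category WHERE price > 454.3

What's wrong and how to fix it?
Bug: Row-level WHERE must come before GROUP BY in the clause order

Fix: Place WHERE between FROM and GROUP BY

Corrected query:
SELECT category, AVG(price) FROM products WHERE price > 454.3 GROUP BY category

Result:
category    | AVG(price)
------------+-----------
Electronics | 1443.51   
Furniture   | 969.405   
Kitchen     | 887.82    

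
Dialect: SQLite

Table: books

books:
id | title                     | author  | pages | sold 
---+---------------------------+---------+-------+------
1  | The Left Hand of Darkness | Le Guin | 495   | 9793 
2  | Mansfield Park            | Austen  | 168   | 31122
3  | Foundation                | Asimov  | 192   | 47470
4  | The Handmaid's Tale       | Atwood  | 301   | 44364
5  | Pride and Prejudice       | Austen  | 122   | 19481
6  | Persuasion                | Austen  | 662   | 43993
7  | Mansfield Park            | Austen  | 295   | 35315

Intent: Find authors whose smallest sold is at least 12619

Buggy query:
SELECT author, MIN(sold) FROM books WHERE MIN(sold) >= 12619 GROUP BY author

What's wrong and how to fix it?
Bug: MIN() in WHERE is a misuse of aggregate

Fix: Replace WHERE with HAVING after the GROUP BY

Corrected query:
SELECT author, MIN(sold) FROM books GROUP BY author HAVING MIN(sold) >= 12619

Result:
author | MIN(sold)
-------+----------
Asimov | 47470    
Atwood | 44364    
Austen | 19481    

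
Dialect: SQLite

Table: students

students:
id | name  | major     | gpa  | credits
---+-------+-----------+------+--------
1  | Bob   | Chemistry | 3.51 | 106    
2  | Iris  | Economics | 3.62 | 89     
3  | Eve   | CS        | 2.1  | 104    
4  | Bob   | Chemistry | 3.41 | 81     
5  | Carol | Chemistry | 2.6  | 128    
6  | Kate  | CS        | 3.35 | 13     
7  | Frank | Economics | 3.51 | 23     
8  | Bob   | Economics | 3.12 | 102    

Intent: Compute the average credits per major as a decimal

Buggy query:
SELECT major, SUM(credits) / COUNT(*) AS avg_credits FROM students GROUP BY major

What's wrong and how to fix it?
Bug: SUM(credits) and COUNT(*) are both integers; the division truncates the fractional part

Fix: Cast one side to REAL so the division keeps the fractional part

Corrected query:
SELECT major, SUM(credits) * 1.0 / COUNT(*) AS avg_credits FROM students GROUP BY major

Result:
major     | avg_credits
----------+------------
CS        | 58.5       
Chemistry | 105        
Economics | 71.333333  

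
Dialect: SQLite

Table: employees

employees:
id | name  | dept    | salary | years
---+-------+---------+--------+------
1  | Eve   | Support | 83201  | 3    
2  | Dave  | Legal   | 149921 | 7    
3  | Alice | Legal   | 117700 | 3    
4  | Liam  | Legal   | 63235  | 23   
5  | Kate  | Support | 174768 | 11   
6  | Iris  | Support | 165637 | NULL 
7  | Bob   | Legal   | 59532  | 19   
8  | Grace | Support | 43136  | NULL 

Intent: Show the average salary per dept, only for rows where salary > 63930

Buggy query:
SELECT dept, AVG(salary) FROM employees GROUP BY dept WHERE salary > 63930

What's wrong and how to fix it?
Bug: Row-level WHERE must come before GROUP BY in the clause order

Fix: Place WHERE between FROM and GROUP BY

Corrected query:
SELECT dept, AVG(salary) FROM employees WHERE salary > 63930 GROUP BY dept

Result:
dept    | AVG(salary)
--------+------------
Legal   | 133810.5   
Support | 141202     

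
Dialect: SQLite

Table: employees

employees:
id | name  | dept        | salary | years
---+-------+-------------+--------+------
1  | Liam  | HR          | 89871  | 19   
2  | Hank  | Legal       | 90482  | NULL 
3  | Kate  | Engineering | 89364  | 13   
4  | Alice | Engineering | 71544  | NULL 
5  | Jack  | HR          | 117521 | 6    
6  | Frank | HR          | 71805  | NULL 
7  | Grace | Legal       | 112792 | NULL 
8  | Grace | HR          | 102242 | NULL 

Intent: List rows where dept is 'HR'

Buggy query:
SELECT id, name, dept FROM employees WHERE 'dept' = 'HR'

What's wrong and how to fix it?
Bug: Single quotes denote string literals in SQL; the column name is being compared as a constant string

Fix: Remove the quotes around the column name (or use double quotes for an identifier)

Corrected query:
SELECT id, name, dept FROM employees WHERE dept = 'HR'

Result:
id | name  | dept
---+-------+-----
1  | Liam  | HR  
5  | Jack  | HR  
6  | Frank | HR  
8  | Grace | HR  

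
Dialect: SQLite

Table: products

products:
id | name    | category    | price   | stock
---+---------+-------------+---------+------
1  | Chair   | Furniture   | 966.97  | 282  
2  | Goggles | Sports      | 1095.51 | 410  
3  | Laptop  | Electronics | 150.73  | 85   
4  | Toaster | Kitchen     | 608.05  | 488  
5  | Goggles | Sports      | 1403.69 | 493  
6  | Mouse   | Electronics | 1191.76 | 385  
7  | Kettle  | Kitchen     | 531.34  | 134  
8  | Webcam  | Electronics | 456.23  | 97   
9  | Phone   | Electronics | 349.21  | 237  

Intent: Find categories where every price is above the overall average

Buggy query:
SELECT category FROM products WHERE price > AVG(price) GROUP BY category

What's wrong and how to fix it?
Bug: AVG() is an aggregate; it can't sit directly in WHERE

Fix: Compute the overall average in a scalar subquery and compare each group's MIN against it in HAVING

Corrected query:
SELECT category FROM products GROUP BY category HAVING MIN(price) > (SELECT AVG(price) FROM products)

Result:
category 
---------
Furniture
Sports   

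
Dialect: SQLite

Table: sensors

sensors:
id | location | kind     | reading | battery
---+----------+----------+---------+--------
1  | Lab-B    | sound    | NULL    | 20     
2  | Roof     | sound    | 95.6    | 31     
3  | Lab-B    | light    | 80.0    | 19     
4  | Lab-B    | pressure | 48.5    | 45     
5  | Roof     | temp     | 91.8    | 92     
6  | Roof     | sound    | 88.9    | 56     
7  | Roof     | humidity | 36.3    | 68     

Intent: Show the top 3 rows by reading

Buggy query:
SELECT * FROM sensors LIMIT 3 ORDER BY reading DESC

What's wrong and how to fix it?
Bug: ORDER BY cannot follow LIMIT; LIMIT is the final clause

Fix: Sort with ORDER BY, then apply LIMIT

Corrected query:
SELECT * FROM sensors ORDER BY reading DESC LIMIT 3

Result:
id | location | kind  | reading | battery
---+----------+-------+---------+--------
2  | Roof     | sound | 95.6    | 31     
5  | Roof     | temp  | 91.8    | 92     
6  | Roof     | sound | 88.9    | 56     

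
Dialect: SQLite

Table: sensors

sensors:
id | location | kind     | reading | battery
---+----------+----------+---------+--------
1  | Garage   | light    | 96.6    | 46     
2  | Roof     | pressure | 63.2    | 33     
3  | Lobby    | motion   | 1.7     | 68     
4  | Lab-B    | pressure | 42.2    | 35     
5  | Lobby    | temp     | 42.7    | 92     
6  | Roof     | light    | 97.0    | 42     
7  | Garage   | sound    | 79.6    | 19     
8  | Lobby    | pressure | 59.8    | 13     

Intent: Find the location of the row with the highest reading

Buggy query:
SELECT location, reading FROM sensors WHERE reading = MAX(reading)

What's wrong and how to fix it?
Bug: WHERE is evaluated per row; an aggregate over the whole table isn't defined there

Fix: Wrap MAX in a scalar subquery so WHERE compares against a single value

Corrected query:
SELECT location, reading FROM sensors WHERE reading = (SELECT MAX(reading) FROM sensors)

Result:
location | reading
---------+--------
Roof     | 97     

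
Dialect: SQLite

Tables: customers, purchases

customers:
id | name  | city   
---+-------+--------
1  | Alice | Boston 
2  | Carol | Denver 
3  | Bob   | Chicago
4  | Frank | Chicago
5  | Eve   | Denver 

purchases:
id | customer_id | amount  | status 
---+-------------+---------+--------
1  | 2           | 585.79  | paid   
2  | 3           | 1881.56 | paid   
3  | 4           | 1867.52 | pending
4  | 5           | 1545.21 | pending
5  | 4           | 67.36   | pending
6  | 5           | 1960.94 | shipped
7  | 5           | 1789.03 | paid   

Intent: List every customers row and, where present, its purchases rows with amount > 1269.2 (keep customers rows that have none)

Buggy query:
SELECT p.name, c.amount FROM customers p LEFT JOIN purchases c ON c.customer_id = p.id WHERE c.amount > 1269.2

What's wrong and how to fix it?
Bug: Filtering c.amount in WHERE discards the NULL rows produced by LEFT JOIN, turning it into an inner join

Fix: Put 'c.amount > 1269.2' in the JOIN's ON clause instead of WHERE

Corrected query:
SELECT p.name, c.amount FROM customers p LEFT JOIN purchases c ON c.customer_id = p.id AND c.amount > 1269.2

Result:
name  | amount 
------+--------
Alice | NULL   
Carol | NULL   
Bob   | 1881.56
Frank | 1867.52
Eve   | 1545.21
Eve   | 1789.03
Eve   | 1960.94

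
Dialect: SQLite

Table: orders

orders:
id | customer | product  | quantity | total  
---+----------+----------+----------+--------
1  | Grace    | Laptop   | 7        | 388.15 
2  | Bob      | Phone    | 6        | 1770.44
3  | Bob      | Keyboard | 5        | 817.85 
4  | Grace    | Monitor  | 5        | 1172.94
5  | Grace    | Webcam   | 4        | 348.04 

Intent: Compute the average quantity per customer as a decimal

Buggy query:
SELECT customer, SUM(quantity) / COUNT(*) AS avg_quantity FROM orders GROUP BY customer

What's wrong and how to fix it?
Bug: Both operands are integers, so '/' performs integer division and truncates

Fix: Multiply by 1.0 (or CAST to REAL) to force floating-point division

Corrected query:
SELECT customer, SUM(quantity) * 1.0 / COUNT(*) AS avg_quantity FROM orders GROUP BY customer

Result:
customer | avg_quantity
---------+-------------
Bob      | 5.5         
Grace    | 5.333333    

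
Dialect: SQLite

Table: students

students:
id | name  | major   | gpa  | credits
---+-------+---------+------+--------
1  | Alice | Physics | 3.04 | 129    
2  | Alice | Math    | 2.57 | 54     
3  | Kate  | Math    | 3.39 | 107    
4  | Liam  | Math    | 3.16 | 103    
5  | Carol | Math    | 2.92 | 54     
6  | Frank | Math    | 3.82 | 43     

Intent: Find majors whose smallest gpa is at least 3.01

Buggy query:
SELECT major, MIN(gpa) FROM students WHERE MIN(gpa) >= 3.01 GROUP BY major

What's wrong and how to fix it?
Bug: MIN() in WHERE is a misuse of aggregate

Fix: Replace WHERE with HAVING after the GROUP BY

Corrected query:
SELECT major, MIN(gpa) FROM students GROUP BY major HAVING MIN(gpa) >= 3.01

Result:
major   | MIN(gpa)
--------+---------
Physics | 3.04    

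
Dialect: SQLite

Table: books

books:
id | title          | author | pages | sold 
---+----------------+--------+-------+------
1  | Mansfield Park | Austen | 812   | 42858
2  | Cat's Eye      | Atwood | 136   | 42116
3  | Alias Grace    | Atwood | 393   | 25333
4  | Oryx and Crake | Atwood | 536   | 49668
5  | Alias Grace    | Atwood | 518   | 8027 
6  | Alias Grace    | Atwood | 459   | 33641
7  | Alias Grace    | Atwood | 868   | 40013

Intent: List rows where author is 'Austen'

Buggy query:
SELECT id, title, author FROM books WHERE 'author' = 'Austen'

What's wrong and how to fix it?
Bug: Single quotes denote string literals in SQL; the column name is being compared as a constant string

Fix: Reference the column as author without single quotes

Corrected query:
SELECT id, title, author FROM books WHERE author = 'Austen'

Result:
id | title          | author
---+----------------+-------
1  | Mansfield Park | Austen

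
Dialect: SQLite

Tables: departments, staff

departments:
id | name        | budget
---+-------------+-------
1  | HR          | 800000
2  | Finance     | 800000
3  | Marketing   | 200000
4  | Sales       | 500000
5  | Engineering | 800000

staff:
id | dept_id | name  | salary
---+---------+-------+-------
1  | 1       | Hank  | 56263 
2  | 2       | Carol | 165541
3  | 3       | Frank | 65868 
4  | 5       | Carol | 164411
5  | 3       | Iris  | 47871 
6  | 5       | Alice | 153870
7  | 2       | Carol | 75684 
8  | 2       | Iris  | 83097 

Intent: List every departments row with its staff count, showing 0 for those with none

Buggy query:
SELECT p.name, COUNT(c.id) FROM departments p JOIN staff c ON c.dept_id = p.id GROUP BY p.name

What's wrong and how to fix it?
Bug: INNER JOIN drops departments rows that have no matching staff rows

Fix: Use LEFT JOIN so parents without children still appear (COUNT(c.id) gives 0)

Corrected query:
SELECT p.name, COUNT(c.id) FROM departments p LEFT JOIN staff c ON c.dept_id = p.id GROUP BY p.name

Result:
name        | COUNT(c.id)
------------+------------
Engineering | 2          
Finance     | 3          
HR          | 1          
Marketing   | 2          
Sales       | 0          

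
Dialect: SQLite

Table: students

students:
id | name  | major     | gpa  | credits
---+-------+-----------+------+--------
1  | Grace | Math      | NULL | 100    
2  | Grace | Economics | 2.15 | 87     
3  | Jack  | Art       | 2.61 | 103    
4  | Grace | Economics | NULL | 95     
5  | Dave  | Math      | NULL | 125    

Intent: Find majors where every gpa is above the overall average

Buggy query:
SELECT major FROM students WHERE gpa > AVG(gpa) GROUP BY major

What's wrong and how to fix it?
Bug: WHERE evaluates per row before aggregation, so AVG() is unavailable

Fix: Use a subquery for AVG and a HAVING MIN(...) filter so the condition holds for every row in the group

Corrected query:
SELECT major FROM students GROUP BY major HAVING MIN(gpa) > (SELECT AVG(gpa) FROM students)

Result:
major
-----
Art  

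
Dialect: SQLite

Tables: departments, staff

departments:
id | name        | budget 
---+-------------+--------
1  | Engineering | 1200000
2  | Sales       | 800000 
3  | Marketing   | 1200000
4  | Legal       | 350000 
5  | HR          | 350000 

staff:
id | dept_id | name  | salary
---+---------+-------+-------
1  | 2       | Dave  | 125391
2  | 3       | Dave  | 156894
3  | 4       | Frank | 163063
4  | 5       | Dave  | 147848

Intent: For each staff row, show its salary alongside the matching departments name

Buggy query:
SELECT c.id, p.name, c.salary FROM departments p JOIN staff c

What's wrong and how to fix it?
Bug: Missing join condition: each staff row is matched to all departments rows instead of just its own

Fix: Add ON c.dept_id = p.id to the JOIN

Corrected query:
SELECT c.id, p.name, c.salary FROM departments p JOIN staff c ON c.dept_id = p.id

Result:
id | name      | salary
---+-----------+-------
1  | Sales     | 125391
2  | Marketing | 156894
3  | Legal     | 163063
4  | HR        | 147848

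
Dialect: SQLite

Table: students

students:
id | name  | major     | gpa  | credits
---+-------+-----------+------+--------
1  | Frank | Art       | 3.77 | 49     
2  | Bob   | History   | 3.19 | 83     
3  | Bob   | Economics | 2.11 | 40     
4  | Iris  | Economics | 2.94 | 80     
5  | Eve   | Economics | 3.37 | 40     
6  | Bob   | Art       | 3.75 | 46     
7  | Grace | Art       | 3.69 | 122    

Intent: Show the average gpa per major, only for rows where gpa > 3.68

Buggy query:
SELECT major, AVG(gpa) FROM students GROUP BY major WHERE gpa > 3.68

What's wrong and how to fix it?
Bug: WHERE cannot follow GROUP BY

Fix: Move the WHERE clause before GROUP BY

Corrected query:
SELECT major, AVG(gpa) FROM students WHERE gpa > 3.68 GROUP BY major

Result:
major | AVG(gpa)
------+---------
Art   | 3.736667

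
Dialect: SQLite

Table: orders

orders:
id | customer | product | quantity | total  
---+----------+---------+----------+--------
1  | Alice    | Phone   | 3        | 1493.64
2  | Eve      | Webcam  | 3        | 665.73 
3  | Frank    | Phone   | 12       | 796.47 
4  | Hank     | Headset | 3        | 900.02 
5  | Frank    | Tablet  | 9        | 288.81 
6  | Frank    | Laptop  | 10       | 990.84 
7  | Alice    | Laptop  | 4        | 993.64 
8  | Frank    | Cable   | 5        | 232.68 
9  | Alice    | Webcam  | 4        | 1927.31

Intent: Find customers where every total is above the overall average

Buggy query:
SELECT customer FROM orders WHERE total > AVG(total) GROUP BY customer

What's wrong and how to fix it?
Bug: AVG() is an aggregate; it can't sit directly in WHERE

Fix: Compute the overall average in a scalar subquery and compare each group's MIN against it in HAVING

Corrected query:
SELECT customer FROM orders GROUP BY customer HAVING MIN(total) > (SELECT AVG(total) FROM orders)

Result:
customer
--------
Alice   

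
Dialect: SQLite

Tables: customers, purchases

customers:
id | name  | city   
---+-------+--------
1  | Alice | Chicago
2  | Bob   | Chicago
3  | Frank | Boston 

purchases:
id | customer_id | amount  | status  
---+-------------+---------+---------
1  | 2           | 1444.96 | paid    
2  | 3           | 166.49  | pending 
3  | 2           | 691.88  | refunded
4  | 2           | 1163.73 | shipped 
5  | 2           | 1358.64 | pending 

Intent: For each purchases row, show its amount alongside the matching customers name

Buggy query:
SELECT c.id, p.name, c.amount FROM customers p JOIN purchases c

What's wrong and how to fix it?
Bug: Missing join condition: each purchases row is matched to all customers rows instead of just its own

Fix: Add ON c.customer_id = p.id to the JOIN

Corrected query:
SELECT c.id, p.name, c.amount FROM customers p JOIN purchases c ON c.customer_id = p.id

Result:
id | name  | amount 
---+-------+--------
1  | Bob   | 1444.96
2  | Frank | 166.49 
3  | Bob   | 691.88 
4  | Bob   | 1163.73
5  | Bob   | 1358.64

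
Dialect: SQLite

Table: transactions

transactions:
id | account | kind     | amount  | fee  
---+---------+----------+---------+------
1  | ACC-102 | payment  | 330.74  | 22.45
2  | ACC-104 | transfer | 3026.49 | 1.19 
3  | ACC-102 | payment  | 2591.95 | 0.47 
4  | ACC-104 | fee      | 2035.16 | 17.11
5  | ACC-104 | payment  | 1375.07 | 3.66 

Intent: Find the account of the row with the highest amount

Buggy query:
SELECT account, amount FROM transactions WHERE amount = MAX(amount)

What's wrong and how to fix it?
Bug: MAX(amount) is an aggregate and cannot be used directly in WHERE

Fix: Wrap MAX in a scalar subquery so WHERE compares against a single value

Corrected query:
SELECT account, amount FROM transactions WHERE amount = (SELECT MAX(amount) FROM transactions)

Result:
account | amount 
--------+--------
ACC-104 | 3026.49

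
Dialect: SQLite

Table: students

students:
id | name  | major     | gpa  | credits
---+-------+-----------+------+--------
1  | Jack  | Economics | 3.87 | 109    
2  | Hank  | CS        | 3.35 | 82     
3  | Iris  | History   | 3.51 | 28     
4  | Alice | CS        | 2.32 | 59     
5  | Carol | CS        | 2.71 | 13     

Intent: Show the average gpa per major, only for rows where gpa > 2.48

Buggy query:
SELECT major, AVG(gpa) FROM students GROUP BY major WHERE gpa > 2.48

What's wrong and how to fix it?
Bug: Row-level WHERE must come before GROUP BY in the clause order

Fix: Place WHERE between FROM and GROUP BY

Corrected query:
SELECT major, AVG(gpa) FROM students WHERE gpa > 2.48 GROUP BY major

Result:
major     | AVG(gpa)
----------+---------
CS        | 3.03    
Economics | 3.87    
History   | 3.51    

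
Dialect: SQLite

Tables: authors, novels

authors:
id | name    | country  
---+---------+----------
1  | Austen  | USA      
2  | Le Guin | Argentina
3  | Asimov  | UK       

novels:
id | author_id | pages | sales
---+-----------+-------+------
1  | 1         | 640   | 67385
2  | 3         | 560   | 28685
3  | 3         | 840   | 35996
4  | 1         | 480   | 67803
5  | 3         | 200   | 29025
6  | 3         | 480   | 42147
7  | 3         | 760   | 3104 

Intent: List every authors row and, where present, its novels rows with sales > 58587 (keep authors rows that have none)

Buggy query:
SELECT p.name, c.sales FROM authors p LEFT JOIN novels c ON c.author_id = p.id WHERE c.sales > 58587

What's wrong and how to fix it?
Bug: Filtering c.sales in WHERE discards the NULL rows produced by LEFT JOIN, turning it into an inner join

Fix: Put 'c.sales > 58587' in the JOIN's ON clause instead of WHERE

Corrected query:
SELECT p.name, c.sales FROM authors p LEFT JOIN novels c ON c.author_id = p.id AND c.sales > 58587

Result:
name    | sales
--------+------
Austen  | 67385
Austen  | 67803
Le Guin | NULL 
Asimov  | NULL 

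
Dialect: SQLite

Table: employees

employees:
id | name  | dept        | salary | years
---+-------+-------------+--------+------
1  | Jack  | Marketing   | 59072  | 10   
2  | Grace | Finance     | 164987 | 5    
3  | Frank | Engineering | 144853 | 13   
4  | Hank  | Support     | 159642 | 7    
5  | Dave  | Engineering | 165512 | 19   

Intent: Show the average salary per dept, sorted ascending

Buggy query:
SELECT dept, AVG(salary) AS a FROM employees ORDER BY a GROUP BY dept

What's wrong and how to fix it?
Bug: ORDER BY appears before GROUP BY; SQL clause order requires GROUP BY first

Fix: Reorder: SELECT … FROM … GROUP BY … ORDER BY …

Corrected query:
SELECT dept, AVG(salary) AS a FROM employees GROUP BY dept ORDER BY a

Result:
dept        | a       
------------+---------
Marketing   | 59072   
Engineering | 155182.5
Support     | 159642  
Finance     | 164987  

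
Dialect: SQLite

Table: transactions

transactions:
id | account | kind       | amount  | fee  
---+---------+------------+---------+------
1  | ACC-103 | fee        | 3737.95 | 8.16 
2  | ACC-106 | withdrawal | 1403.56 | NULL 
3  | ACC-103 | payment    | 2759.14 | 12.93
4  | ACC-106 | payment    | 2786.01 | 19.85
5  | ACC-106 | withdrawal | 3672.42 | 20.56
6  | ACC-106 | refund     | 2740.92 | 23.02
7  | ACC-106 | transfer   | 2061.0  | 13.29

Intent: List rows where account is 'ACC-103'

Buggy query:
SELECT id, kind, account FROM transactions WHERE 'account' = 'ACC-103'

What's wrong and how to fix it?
Bug: 'account' in single quotes is a string literal, not the column; the comparison is literal-vs-literal and never true

Fix: Reference the column as account without single quotes

Corrected query:
SELECT id, kind, account FROM transactions WHERE account = 'ACC-103'

Result:
id | kind    | account
---+---------+--------
1  | fee     | ACC-103
3  | payment | ACC-103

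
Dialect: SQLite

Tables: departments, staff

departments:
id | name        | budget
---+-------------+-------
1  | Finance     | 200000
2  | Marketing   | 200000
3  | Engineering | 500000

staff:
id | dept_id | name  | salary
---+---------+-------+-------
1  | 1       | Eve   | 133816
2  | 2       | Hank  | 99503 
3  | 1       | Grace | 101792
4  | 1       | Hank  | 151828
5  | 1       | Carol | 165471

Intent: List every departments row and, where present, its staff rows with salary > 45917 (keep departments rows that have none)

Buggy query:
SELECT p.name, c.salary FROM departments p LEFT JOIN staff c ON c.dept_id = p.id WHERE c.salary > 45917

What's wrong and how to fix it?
Bug: Filtering c.salary in WHERE discards the NULL rows produced by LEFT JOIN, turning it into an inner join

Fix: Put 'c.salary > 45917' in the JOIN's ON clause instead of WHERE

Corrected query:
SELECT p.name, c.salary FROM departments p LEFT JOIN staff c ON c.dept_id = p.id AND c.salary > 45917

Result:
name        | salary
------------+-------
Finance     | 101792
Finance     | 133816
Finance     | 151828
Finance     | 165471
Marketing   | 99503 
Engineering | NULL  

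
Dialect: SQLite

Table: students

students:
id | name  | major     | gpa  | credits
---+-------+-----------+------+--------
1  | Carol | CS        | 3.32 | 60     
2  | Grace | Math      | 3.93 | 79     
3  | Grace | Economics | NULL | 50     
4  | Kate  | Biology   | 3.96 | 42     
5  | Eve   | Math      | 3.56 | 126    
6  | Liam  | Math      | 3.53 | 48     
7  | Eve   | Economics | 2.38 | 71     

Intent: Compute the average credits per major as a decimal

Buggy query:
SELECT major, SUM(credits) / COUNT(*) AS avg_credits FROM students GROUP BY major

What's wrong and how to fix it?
Bug: SUM(credits) and COUNT(*) are both integers; the division truncates the fractional part

Fix: Multiply by 1.0 (or CAST to REAL) to force floating-point division

Corrected query:
SELECT major, SUM(credits) * 1.0 / COUNT(*) AS avg_credits FROM students GROUP BY major

Result:
major     | avg_credits
----------+------------
Biology   | 42         
CS        | 60         
Economics | 60.5       
Math      | 84.333333  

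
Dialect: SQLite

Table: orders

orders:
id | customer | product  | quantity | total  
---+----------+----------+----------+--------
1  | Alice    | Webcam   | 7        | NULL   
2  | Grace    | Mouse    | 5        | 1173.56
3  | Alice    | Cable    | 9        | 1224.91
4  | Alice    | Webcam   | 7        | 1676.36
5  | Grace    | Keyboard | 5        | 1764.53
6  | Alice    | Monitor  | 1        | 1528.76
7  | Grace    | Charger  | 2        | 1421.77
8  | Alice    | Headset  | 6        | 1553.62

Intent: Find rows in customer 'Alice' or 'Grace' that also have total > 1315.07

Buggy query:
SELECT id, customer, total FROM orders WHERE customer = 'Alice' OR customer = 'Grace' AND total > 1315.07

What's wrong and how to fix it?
Bug: Without parentheses, AND is evaluated before OR, so the total filter only applies to the 'Grace' branch

Fix: Add parentheses around the OR so the AND applies to both alternatives

Corrected query:
SELECT id, customer, total FROM orders WHERE (customer = 'Alice' OR customer = 'Grace') AND total > 1315.07

Result:
id | customer | total  
---+----------+--------
4  | Alice    | 1676.36
5  | Grace    | 1764.53
6  | Alice    | 1528.76
7  | Grace    | 1421.77
8  | Alice    | 1553.62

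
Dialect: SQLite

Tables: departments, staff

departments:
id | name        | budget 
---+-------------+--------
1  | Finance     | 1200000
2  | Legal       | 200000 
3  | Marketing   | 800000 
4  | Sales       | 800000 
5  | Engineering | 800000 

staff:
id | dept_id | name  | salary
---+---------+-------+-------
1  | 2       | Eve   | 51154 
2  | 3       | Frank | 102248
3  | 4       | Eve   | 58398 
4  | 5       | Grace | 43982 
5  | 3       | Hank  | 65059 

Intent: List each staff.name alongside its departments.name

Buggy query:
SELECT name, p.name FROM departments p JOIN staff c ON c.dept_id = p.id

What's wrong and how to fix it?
Bug: 'name' exists in both joined tables, so the database can't tell which one is meant

Fix: Qualify the column with its table alias (c.name)

Corrected query:
SELECT c.name, p.name FROM departments p JOIN staff c ON c.dept_id = p.id

Result:
name  | name       
------+------------
Eve   | Legal      
Frank | Marketing  
Eve   | Sales      
Grace | Engineering
Hank  | Marketing  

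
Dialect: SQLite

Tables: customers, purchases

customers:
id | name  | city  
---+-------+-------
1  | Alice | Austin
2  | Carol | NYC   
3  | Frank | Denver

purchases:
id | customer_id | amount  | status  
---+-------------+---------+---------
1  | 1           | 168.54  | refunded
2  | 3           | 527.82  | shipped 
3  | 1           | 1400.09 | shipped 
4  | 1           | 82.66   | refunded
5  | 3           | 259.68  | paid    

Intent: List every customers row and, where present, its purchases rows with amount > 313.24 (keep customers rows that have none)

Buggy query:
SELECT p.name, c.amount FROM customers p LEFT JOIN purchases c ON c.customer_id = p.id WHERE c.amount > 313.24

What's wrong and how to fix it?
Bug: Filtering c.amount in WHERE discards the NULL rows produced by LEFT JOIN, turning it into an inner join

Fix: Move the right-table condition into the ON clause so unmatched parents are kept

Corrected query:
SELECT p.name, c.amount FROM customers p LEFT JOIN purchases c ON c.customer_id = p.id AND c.amount > 313.24

Result:
name  | amount 
------+--------
Alice | 1400.09
Carol | NULL   
Frank | 527.82 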